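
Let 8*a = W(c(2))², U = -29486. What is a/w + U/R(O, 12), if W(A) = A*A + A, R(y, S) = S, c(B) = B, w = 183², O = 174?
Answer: -27429350/11163 ≈ -2457.2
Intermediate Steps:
w = 33489
W(A) = A + A² (W(A) = A² + A = A + A²)
a = 9/2 (a = (2*(1 + 2))²/8 = (2*3)²/8 = (⅛)*6² = (⅛)*36 = 9/2 ≈ 4.5000)
a/w + U/R(O, 12) = (9/2)/33489 - 29486/12 = (9/2)*(1/33489) - 29486*1/12 = 1/7442 - 14743/6 = -27429350/11163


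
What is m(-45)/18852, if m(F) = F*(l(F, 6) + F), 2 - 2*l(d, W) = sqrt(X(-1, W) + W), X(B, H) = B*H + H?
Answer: 165/1571 + 15*sqrt(6)/12568 ≈ 0.10795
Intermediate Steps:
X(B, H) = H + B*H
l(d, W) = 1 - sqrt(W)/2 (l(d, W) = 1 - sqrt(W*(1 - 1) + W)/2 = 1 - sqrt(W*0 + W)/2 = 1 - sqrt(0 + W)/2 = 1 - sqrt(W)/2)
m(F) = F*(1 + F - sqrt(6)/2) (m(F) = F*((1 - sqrt(6)/2) + F) = F*(1 + F - sqrt(6)/2))
m(-45)/18852 = ((1/2)*(-45)*(2 - sqrt(6) + 2*(-45)))/18852 = ((1/2)*(-45)*(2 - sqrt(6) - 90))*(1/18852) = ((1/2)*(-45)*(-88 - sqrt(6)))*(1/18852) = (1980 + 45*sqrt(6)/2)*(1/18852) = 165/1571 + 15*sqrt(6)/12568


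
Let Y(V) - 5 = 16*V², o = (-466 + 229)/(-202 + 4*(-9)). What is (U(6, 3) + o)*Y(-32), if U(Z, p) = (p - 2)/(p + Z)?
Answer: 4317591/238 ≈ 18141.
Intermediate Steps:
U(Z, p) = (-2 + p)/(Z + p)
o = 237/238 (o = -237/(-202 - 36) = -237/(-238) = -237*(-1/238) = 237/238 ≈ 0.99580)
Y(V) = 5 + 16*V²
(U(6, 3) + o)*Y(-32) = ((-2 + 3)/(6 + 3) + 237/238)*(5 + 16*(-32)²) = (1/9 + 237/238)*(5 + 16*1024) = ((⅑)*1 + 237/238)*(5 + 16384) = (⅑ + 237/238)*16389 = (2371/2142)*16389 = 4317591/238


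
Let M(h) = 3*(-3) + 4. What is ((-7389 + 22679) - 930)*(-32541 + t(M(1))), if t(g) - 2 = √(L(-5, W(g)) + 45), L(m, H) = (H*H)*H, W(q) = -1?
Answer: -467260040 + 28720*√11 ≈ -4.6716e+8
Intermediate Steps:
M(h) = -5 (M(h) = -9 + 4 = -5)
L(m, H) = H³ (L(m, H) = H²*H = H³)
t(g) = 2 + 2*√11 (t(g) = 2 + √((-1)³ + 45) = 2 + √(-1 + 45) = 2 + √44 = 2 + 2*√11)
((-7389 + 22679) - 930)*(-32541 + t(M(1))) = ((-7389 + 22679) - 930)*(-32541 + (2 + 2*√11)) = (15290 - 930)*(-32539 + 2*√11) = 14360*(-32539 + 2*√11) = -467260040 + 28720*√11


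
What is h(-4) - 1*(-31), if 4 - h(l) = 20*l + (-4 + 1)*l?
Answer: 103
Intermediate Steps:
h(l) = 4 - 17*l (h(l) = 4 - (20*l + (-4 + 1)*l) = 4 - (20*l - 3*l) = 4 - 17*l)
h(-4) - 1*(-31) = (4 - 17*(-4)) - 1*(-31) = (4 + 68) + 31 = 72 + 31 = 103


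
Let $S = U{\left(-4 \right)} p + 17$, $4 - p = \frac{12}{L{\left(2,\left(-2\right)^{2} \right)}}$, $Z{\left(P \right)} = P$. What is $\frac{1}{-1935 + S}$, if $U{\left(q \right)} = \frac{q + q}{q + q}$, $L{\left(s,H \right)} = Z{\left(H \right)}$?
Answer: $- \frac{1}{1917} \approx -0.00052165$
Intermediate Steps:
$L{\left(s,H \right)} = H$
$p = 1$ ($p = 4 - \frac{12}{\left(-2\right)^{2}} = 4 - \frac{12}{4} = 4 - 12 \cdot \frac{1}{4} = 4 - 3 = 1$)
$U{\left(q \right)} = 1$ ($U{\left(q \right)} = \frac{2 q}{2 q} = 2 q \frac{1}{2 q} = 1$)
$S = 18$ ($S = 1 \cdot 1 + 17 = 1 + 17 = 18$)
$\frac{1}{-1935 + S} = \frac{1}{-1935 + 18} = \frac{1}{-1917} = - \frac{1}{1917}$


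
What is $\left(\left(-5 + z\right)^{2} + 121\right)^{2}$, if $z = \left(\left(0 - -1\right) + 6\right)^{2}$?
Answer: $4231249$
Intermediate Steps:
$z = 49$ ($z = \left(\left(0 + 1\right) + 6\right)^{2} = \left(1 + 6\right)^{2} = 7^{2} = 49$)
$\left(\left(-5 + z\right)^{2} + 121\right)^{2} = \left(\left(-5 + 49\right)^{2} + 121\right)^{2} = \left(44^{2} + 121\right)^{2} = \left(1936 + 121\right)^{2} = 2057^{2} = 4231249$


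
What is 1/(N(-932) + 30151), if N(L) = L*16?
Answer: 1/15239 ≈ 6.5621e-5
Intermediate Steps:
N(L) = 16*L
1/(N(-932) + 30151) = 1/(16*(-932) + 30151) = 1/(-14912 + 30151) = 1/15239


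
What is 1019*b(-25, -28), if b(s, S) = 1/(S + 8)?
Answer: -1019/20 ≈ -50.950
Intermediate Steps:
b(s, S) = 1/(8 + S)
1019*b(-25, -28) = 1019/(8 - 28) = 1019/(-20) = 1019*(-1/20) = -1019/20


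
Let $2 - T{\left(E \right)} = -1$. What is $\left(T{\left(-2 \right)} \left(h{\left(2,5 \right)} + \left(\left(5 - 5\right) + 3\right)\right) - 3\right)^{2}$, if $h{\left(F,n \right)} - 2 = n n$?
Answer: $7569$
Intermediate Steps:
$h{\left(F,n \right)} = 2 + n^{2}$ ($h{\left(F,n \right)} = 2 + n n = 2 + n^{2}$)
$T{\left(E \right)} = 3$ ($T{\left(E \right)} = 2 - -1 = 2 + 1 = 3$)
$\left(T{\left(-2 \right)} \left(h{\left(2,5 \right)} + \left(\left(5 - 5\right) + 3\right)\right) - 3\right)^{2} = \left(3 \left(\left(2 + 5^{2}\right) + \left(\left(5 - 5\right) + 3\right)\right) - 3\right)^{2} = \left(3 \left(\left(2 + 25\right) + \left(0 + 3\right)\right) - 3\right)^{2} = \left(3 \left(27 + 3\right) - 3\right)^{2} = \left(3 \cdot 30 - 3\right)^{2} = \left(90 - 3\right)^{2} = 87^{2} = 7569$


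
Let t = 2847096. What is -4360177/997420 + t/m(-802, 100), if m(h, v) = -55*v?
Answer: -143186573291/274290500 ≈ -522.03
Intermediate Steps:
-4360177/997420 + t/m(-802, 100) = -4360177/997420 + 2847096/((-55*100)) = -4360177*1/997420 + 2847096/(-5500) = -4360177/997420 + 2847096*(-1/5500) = -4360177/997420 - 711774/1375 = -143186573291/274290500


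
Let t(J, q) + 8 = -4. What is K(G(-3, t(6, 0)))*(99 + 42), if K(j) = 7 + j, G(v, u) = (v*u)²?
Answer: 183723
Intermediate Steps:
t(J, q) = -12 (t(J, q) = -8 - 4 = -12)
G(v, u) = u²*v² (G(v, u) = (u*v)² = u²*v²)
K(G(-3, t(6, 0)))*(99 + 42) = (7 + (-12)²*(-3)²)*(99 + 42) = (7 + 144*9)*141 = (7 + 1296)*141 = 1303*141 = 183723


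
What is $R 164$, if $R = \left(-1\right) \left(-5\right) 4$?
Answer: $3280$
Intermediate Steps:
$R = 20$ ($R = 5 \cdot 4 = 20$)
$R 164 = 20 \cdot 164 = 3280$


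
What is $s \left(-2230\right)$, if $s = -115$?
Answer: $256450$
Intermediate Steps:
$s \left(-2230\right) = \left(-115\right) \left(-2230\right) = 256450$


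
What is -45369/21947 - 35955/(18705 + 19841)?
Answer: -2537897859/845969062 ≈ -3.0000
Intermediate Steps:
-45369/21947 - 35955/(18705 + 19841) = -45369*1/21947 - 35955/38546 = -45369/21947 - 35955*1/38546 = -45369/21947 - 35955/38546 = -2537897859/845969062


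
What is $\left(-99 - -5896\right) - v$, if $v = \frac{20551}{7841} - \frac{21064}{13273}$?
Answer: $\frac{603207008022}{104073593} \approx 5796.0$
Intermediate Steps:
$v = \frac{107610599}{104073593}$ ($v = 20551 \cdot \frac{1}{7841} - \frac{21064}{13273} = \frac{20551}{7841} - \frac{21064}{13273} = \frac{107610599}{104073593} \approx 1.034$)
$\left(-99 - -5896\right) - v = \left(-99 - -5896\right) - \frac{107610599}{104073593} = \left(-99 + 5896\right) - \frac{107610599}{104073593} = 5797 - \frac{107610599}{104073593} = \frac{603207008022}{104073593}$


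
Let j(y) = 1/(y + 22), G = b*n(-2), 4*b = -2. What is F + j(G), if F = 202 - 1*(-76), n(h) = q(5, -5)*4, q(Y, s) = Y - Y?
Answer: 6117/22 ≈ 278.05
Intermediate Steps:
q(Y, s) = 0
b = -½ (b = (¼)*(-2) = -½ ≈ -0.50000)
n(h) = 0 (n(h) = 0*4 = 0)
G = 0 (G = -½*0 = 0)
j(y) = 1/(22 + y)
F = 278 (F = 202 + 76 = 278)
F + j(G) = 278 + 1/(22 + 0) = 278 + 1/22 = 6117/22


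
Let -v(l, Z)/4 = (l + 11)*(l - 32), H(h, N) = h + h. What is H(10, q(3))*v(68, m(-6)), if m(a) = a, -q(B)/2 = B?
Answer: -227520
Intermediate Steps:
q(B) = -2*B
H(h, N) = 2*h
v(l, Z) = -4*(-32 + l)*(11 + l) (v(l, Z) = -4*(l + 11)*(l - 32) = -4*(11 + l)*(-32 + l) = -4*(-32 + l)*(11 + l))
H(10, q(3))*v(68, m(-6)) = (2*10)*(1408 - 4*68**2 + 84*68) = 20*(1408 - 4*4624 + 5712) = 20*(1408 - 18496 + 5712) = 20*(-11376) = -227520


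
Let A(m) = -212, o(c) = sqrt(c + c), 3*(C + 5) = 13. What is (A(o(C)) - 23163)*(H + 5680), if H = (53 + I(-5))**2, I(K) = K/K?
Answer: -200931500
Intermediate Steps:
C = -2/3 (C = -5 + (1/3)*13 = -5 + 13/3 = -2/3 ≈ -0.66667)
o(c) = sqrt(2)*sqrt(c) (o(c) = sqrt(2*c) = sqrt(2)*sqrt(c))
I(K) = 1
H = 2916 (H = (53 + 1)**2 = 54**2 = 2916)
(A(o(C)) - 23163)*(H + 5680) = (-212 - 23163)*(2916 + 5680) = -23375*8596 = -200931500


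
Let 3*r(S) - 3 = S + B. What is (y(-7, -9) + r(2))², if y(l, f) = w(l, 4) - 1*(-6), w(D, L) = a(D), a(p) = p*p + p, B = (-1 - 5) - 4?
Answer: 19321/9 ≈ 2146.8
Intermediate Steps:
B = -10 (B = -6 - 4 = -10)
r(S) = -7/3 + S/3 (r(S) = 1 + (S - 10)/3 = 1 + (-10 + S)/3 = 1 + (-10/3 + S/3) = -7/3 + S/3)
a(p) = p + p² (a(p) = p² + p = p + p²)
w(D, L) = D*(1 + D)
y(l, f) = 6 + l*(1 + l) (y(l, f) = l*(1 + l) - 1*(-6) = l*(1 + l) + 6 = 6 + l*(1 + l))
(y(-7, -9) + r(2))² = ((6 - 7*(1 - 7)) + (-7/3 + (⅓)*2))² = ((6 - 7*(-6)) + (-7/3 + ⅔))² = ((6 + 42) - 5/3)² = (48 - 5/3)² = (139/3)² = 19321/9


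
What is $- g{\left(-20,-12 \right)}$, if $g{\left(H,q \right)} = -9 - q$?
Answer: $-3$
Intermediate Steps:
$- g{\left(-20,-12 \right)} = - (-9 - -12) = - (-9 + 12) = \left(-1\right) 3 = -3$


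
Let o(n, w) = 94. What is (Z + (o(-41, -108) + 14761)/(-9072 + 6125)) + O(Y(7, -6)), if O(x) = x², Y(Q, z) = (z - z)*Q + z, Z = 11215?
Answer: 33141842/2947 ≈ 11246.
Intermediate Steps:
Y(Q, z) = z (Y(Q, z) = 0*Q + z = 0 + z = z)
(Z + (o(-41, -108) + 14761)/(-9072 + 6125)) + O(Y(7, -6)) = (11215 + (94 + 14761)/(-9072 + 6125)) + (-6)² = (11215 + 14855/(-2947)) + 36 = (11215 + 14855*(-1/2947)) + 36 = (11215 - 14855/2947) + 36 = 33035750/2947 + 36 = 33141842/2947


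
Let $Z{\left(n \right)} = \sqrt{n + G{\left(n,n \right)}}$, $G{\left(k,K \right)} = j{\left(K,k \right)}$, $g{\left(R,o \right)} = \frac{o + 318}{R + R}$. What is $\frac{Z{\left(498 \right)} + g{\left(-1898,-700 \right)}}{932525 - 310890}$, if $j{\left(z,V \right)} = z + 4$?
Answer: $\frac{191}{1179863230} + \frac{2 \sqrt{10}}{124327} \approx 5.1032 \cdot 10^{-5}$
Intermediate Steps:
$g{\left(R,o \right)} = \frac{318 + o}{2 R}$
$j{\left(z,V \right)} = 4 + z$
$G{\left(k,K \right)} = 4 + K$
$Z{\left(n \right)} = \sqrt{4 + 2 n}$ ($Z{\left(n \right)} = \sqrt{n + \left(4 + n\right)} = \sqrt{4 + 2 n}$)
$\frac{Z{\left(498 \right)} + g{\left(-1898,-700 \right)}}{932525 - 310890} = \frac{\sqrt{4 + 2 \cdot 498} + \frac{318 - 700}{2 \left(-1898\right)}}{932525 - 310890} = \frac{\sqrt{4 + 996} + \frac{1}{2} \left(- \frac{1}{1898}\right) \left(-382\right)}{621635} = \left(\sqrt{1000} + \frac{191}{1898}\right) \frac{1}{621635} = \left(10 \sqrt{10} + \frac{191}{1898}\right) \frac{1}{621635} = \left(\frac{191}{1898} + 10 \sqrt{10}\right) \frac{1}{621635} = \frac{191}{1179863230} + \frac{2 \sqrt{10}}{124327}$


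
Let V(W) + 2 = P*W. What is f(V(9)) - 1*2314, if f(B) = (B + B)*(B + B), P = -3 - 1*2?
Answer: 6522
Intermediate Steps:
P = -5 (P = -3 - 2 = -5)
V(W) = -2 - 5*W
f(B) = 4*B² (f(B) = (2*B)*(2*B) = 4*B²)
f(V(9)) - 1*2314 = 4*(-2 - 5*9)² - 1*2314 = 4*(-2 - 45)² - 2314 = 4*(-47)² - 2314 = 4*2209 - 2314 = 8836 - 2314 = 6522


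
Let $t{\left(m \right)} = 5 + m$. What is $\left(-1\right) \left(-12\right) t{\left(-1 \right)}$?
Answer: $48$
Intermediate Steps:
$\left(-1\right) \left(-12\right) t{\left(-1 \right)} = \left(-1\right) \left(-12\right) \left(5 - 1\right) = 12 \cdot 4 = 48$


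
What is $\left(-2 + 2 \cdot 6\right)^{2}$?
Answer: $100$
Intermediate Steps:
$\left(-2 + 2 \cdot 6\right)^{2} = \left(-2 + 12\right)^{2} = 10^{2} = 100$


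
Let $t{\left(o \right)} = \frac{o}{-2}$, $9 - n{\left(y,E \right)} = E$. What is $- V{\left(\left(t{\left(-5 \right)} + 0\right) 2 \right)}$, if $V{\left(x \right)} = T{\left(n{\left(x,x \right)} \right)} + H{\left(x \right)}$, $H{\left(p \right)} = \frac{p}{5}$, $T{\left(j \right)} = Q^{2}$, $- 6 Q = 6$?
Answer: $-2$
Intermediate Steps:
$Q = -1$ ($Q = \left(- \frac{1}{6}\right) 6 = -1$)
$n{\left(y,E \right)} = 9 - E$
$t{\left(o \right)} = - \frac{o}{2}$ ($t{\left(o \right)} = o \left(- \frac{1}{2}\right) = - \frac{o}{2}$)
$T{\left(j \right)} = 1$ ($T{\left(j \right)} = \left(-1\right)^{2} = 1$)
$H{\left(p \right)} = \frac{p}{5}$ ($H{\left(p \right)} = p \frac{1}{5} = \frac{p}{5}$)
$V{\left(x \right)} = 1 + \frac{x}{5}$
$- V{\left(\left(t{\left(-5 \right)} + 0\right) 2 \right)} = - (1 + \frac{\left(\left(- \frac{1}{2}\right) \left(-5\right) + 0\right) 2}{5}) = - (1 + \frac{\left(\frac{5}{2} + 0\right) 2}{5}) = - (1 + \frac{\frac{5}{2} \cdot 2}{5}) = - (1 + \frac{1}{5} \cdot 5) = - (1 + 1) = \left(-1\right) 2 = -2$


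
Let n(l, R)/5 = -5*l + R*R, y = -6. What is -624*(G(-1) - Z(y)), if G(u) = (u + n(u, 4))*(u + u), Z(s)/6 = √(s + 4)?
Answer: 129792 + 3744*I*√2 ≈ 1.2979e+5 + 5294.8*I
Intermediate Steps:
n(l, R) = -25*l + 5*R² (n(l, R) = 5*(-5*l + R*R) = 5*(-5*l + R²) = 5*(R² - 5*l) = -25*l + 5*R²)
Z(s) = 6*√(4 + s) (Z(s) = 6*√(s + 4) = 6*√(4 + s))
G(u) = 2*u*(80 - 24*u) (G(u) = (u + (-25*u + 5*4²))*(u + u) = (u + (-25*u + 5*16))*(2*u) = (u + (-25*u + 80))*(2*u) = (u + (80 - 25*u))*(2*u) = (80 - 24*u)*(2*u) = 2*u*(80 - 24*u))
-624*(G(-1) - Z(y)) = -624*(16*(-1)*(10 - 3*(-1)) - 6*√(4 - 6)) = -624*(16*(-1)*(10 + 3) - 6*√(-2)) = -624*(16*(-1)*13 - 6*I*√2) = -624*(-208 - 6*I*√2) = 129792 + 3744*I*√2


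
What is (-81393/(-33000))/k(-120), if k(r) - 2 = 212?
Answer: 27131/2354000 ≈ 0.011525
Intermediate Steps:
k(r) = 214 (k(r) = 2 + 212 = 214)
(-81393/(-33000))/k(-120) = -81393/(-33000)/214 = -81393*(-1/33000)*(1/214) = (27131/11000)*(1/214) = 27131/2354000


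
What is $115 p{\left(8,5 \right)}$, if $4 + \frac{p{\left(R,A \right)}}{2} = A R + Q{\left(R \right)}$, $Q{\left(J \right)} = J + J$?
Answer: $11960$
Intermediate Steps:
$Q{\left(J \right)} = 2 J$
$p{\left(R,A \right)} = -8 + 4 R + 2 A R$ ($p{\left(R,A \right)} = -8 + 2 \left(A R + 2 R\right) = -8 + 2 \left(2 R + A R\right) = -8 + \left(4 R + 2 A R\right) = -8 + 4 R + 2 A R$)
$115 p{\left(8,5 \right)} = 115 \left(-8 + 4 \cdot 8 + 2 \cdot 5 \cdot 8\right) = 115 \left(-8 + 32 + 80\right) = 115 \cdot 104 = 11960$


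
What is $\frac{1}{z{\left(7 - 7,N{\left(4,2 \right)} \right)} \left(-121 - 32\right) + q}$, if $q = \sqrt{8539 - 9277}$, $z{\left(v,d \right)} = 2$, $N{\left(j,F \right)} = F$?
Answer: $- \frac{17}{5243} - \frac{i \sqrt{82}}{31458} \approx -0.0032424 - 0.00028786 i$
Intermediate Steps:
$q = 3 i \sqrt{82}$ ($q = \sqrt{-738} = 3 i \sqrt{82} \approx 27.166 i$)
$\frac{1}{z{\left(7 - 7,N{\left(4,2 \right)} \right)} \left(-121 - 32\right) + q} = \frac{1}{2 \left(-121 - 32\right) + 3 i \sqrt{82}} = \frac{1}{2 \left(-153\right) + 3 i \sqrt{82}} = \frac{1}{-306 + 3 i \sqrt{82}}$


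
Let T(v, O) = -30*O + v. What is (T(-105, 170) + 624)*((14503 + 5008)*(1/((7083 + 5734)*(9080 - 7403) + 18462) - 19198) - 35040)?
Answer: 12305733199583535609/7170857 ≈ 1.7161e+12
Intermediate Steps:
T(v, O) = v - 30*O
(T(-105, 170) + 624)*((14503 + 5008)*(1/((7083 + 5734)*(9080 - 7403) + 18462) - 19198) - 35040) = ((-105 - 30*170) + 624)*((14503 + 5008)*(1/((7083 + 5734)*(9080 - 7403) + 18462) - 19198) - 35040) = ((-105 - 5100) + 624)*(19511*(1/(12817*1677 + 18462) - 19198) - 35040) = (-5205 + 624)*(19511*(1/(21494109 + 18462) - 19198) - 35040) = -4581*(19511*(1/21512571 - 19198) - 35040) = -4581*(19511*(-412998338057/21512571) - 35040) = -4581*(-8058010573830127/21512571 - 35040) = -4581*(-8058764374317967/21512571) = 12305733199583535609/7170857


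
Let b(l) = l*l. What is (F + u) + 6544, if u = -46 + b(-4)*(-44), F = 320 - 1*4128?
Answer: 1986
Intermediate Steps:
F = -3808 (F = 320 - 4128 = -3808)
b(l) = l**2
u = -750 (u = -46 + (-4)**2*(-44) = -46 + 16*(-44) = -46 - 704 = -750)
(F + u) + 6544 = (-3808 - 750) + 6544 = -4558 + 6544 = 1986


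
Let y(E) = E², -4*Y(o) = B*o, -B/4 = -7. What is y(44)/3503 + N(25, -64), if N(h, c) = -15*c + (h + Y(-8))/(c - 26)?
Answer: 33616633/35030 ≈ 959.65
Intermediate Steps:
B = 28 (B = -4*(-7) = 28)
Y(o) = -7*o
N(h, c) = -15*c + (56 + h)/(-26 + c) (N(h, c) = -15*c + (h - 7*(-8))/(c - 26) = -15*c + (h + 56)/(-26 + c) = -15*c + (56 + h)/(-26 + c))
y(44)/3503 + N(25, -64) = 44²/3503 + (56 + 25 - 15*(-64)² + 390*(-64))/(-26 - 64) = 1936*(1/3503) + (56 + 25 - 15*4096 - 24960)/(-90) = 1936/3503 - (56 + 25 - 61440 - 24960)/90 = 1936/3503 - 1/90*(-86319) = 1936/3503 + 9591/10 = 33616633/35030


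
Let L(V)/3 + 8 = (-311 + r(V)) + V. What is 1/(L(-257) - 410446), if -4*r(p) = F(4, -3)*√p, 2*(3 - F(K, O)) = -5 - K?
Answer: -26379136/10872794522089 + 360*I*√257/10872794522089 ≈ -2.4262e-6 + 5.308e-10*I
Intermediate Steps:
F(K, O) = 11/2 + K/2 (F(K, O) = 3 - (-5 - K)/2 = 3 + (5/2 + K/2) = 11/2 + K/2)
r(p) = -15*√p/8 (r(p) = -(11/2 + (½)*4)*√p/4 = -(11/2 + 2)*√p/4 = -15*√p/8)
L(V) = -957 + 3*V - 45*√V/8 (L(V) = -24 + 3*((-311 - 15*√V/8) + V) = -24 + 3*(-311 + V - 15*√V/8) = -24 + (-933 + 3*V - 45*√V/8) = -957 + 3*V - 45*√V/8)
1/(L(-257) - 410446) = 1/((-957 + 3*(-257) - 45*I*√257/8) - 410446) = 1/((-957 - 771 - 45*I*√257/8) - 410446) = 1/((-1728 - 45*I*√257/8) - 410446) = 1/(-412174 - 45*I*√257/8)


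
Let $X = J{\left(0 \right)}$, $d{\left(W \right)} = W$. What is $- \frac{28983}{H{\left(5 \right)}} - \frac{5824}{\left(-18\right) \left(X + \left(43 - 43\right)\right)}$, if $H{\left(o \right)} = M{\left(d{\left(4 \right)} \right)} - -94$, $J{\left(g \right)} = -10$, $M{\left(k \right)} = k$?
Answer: $- \frac{1446923}{4410} \approx -328.1$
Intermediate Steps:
$X = -10$
$H{\left(o \right)} = 98$ ($H{\left(o \right)} = 4 - -94 = 4 + 94 = 98$)
$- \frac{28983}{H{\left(5 \right)}} - \frac{5824}{\left(-18\right) \left(X + \left(43 - 43\right)\right)} = - \frac{28983}{98} - \frac{5824}{\left(-18\right) \left(-10 + \left(43 - 43\right)\right)} = \left(-28983\right) \frac{1}{98} - \frac{5824}{\left(-18\right) \left(-10 + \left(43 - 43\right)\right)} = - \frac{28983}{98} - \frac{5824}{\left(-18\right) \left(-10 + 0\right)} = - \frac{28983}{98} - \frac{5824}{\left(-18\right) \left(-10\right)} = - \frac{28983}{98} - \frac{5824}{180} = - \frac{28983}{98} - \frac{1456}{45} = - \frac{1446923}{4410}$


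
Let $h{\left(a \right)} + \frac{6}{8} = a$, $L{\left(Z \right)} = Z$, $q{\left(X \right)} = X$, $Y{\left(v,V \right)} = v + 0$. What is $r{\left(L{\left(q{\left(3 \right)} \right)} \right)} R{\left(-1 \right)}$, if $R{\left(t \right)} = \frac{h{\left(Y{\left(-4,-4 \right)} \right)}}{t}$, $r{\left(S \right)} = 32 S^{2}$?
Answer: $1368$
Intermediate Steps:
$Y{\left(v,V \right)} = v$
$h{\left(a \right)} = - \frac{3}{4} + a$
$R{\left(t \right)} = - \frac{19}{4 t}$ ($R{\left(t \right)} = \frac{- \frac{3}{4} - 4}{t} = - \frac{19}{4 t}$)
$r{\left(L{\left(q{\left(3 \right)} \right)} \right)} R{\left(-1 \right)} = 32 \cdot 3^{2} \left(- \frac{19}{4 \left(-1\right)}\right) = 32 \cdot 9 \left(\left(- \frac{19}{4}\right) \left(-1\right)\right) = 288 \cdot \frac{19}{4} = 1368$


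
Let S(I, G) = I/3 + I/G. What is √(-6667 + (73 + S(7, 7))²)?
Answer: I*√7562/3 ≈ 28.987*I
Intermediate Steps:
S(I, G) = I/3 + I/G (S(I, G) = I*(⅓) + I/G = I/3 + I/G)
√(-6667 + (73 + S(7, 7))²) = √(-6667 + (73 + ((⅓)*7 + 7/7))²) = √(-6667 + (73 + (7/3 + 7*(⅐)))²) = √(-6667 + (73 + (7/3 + 1))²) = √(-6667 + (73 + 10/3)²) = √(-6667 + (229/3)²) = √(-6667 + 52441/9) = √(-7562/9) = I*√7562/3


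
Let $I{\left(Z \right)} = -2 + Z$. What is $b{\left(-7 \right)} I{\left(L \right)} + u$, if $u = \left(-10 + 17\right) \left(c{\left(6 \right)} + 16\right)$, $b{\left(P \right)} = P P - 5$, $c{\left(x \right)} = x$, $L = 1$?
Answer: $110$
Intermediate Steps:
$b{\left(P \right)} = -5 + P^{2}$ ($b{\left(P \right)} = P^{2} - 5 = -5 + P^{2}$)
$u = 154$ ($u = \left(-10 + 17\right) \left(6 + 16\right) = 7 \cdot 22 = 154$)
$b{\left(-7 \right)} I{\left(L \right)} + u = \left(-5 + \left(-7\right)^{2}\right) \left(-2 + 1\right) + 154 = \left(-5 + 49\right) \left(-1\right) + 154 = 44 \left(-1\right) + 154 = -44 + 154 = 110$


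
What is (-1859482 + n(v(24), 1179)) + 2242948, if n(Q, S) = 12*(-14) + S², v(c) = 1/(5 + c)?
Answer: 1773339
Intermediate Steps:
n(Q, S) = -168 + S²
(-1859482 + n(v(24), 1179)) + 2242948 = (-1859482 + (-168 + 1179²)) + 2242948 = (-1859482 + (-168 + 1390041)) + 2242948 = (-1859482 + 1389873) + 2242948 = -469609 + 2242948 = 1773339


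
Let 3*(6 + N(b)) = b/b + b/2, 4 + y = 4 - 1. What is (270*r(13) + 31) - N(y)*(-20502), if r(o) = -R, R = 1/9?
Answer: -119594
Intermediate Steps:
R = ⅑ ≈ 0.11111
y = -1 (y = -4 + (4 - 1) = -4 + 3 = -1)
N(b) = -17/3 + b/6 (N(b) = -6 + (b/b + b/2)/3 = -6 + (1 + b*(½))/3 = -6 + (1 + b/2)/3 = -6 + (⅓ + b/6) = -17/3 + b/6)
r(o) = -⅑ (r(o) = -1*⅑ = -⅑)
(270*r(13) + 31) - N(y)*(-20502) = (270*(-⅑) + 31) - (-17/3 + (⅙)*(-1))*(-20502) = (-30 + 31) - (-17/3 - ⅙)*(-20502) = 1 - (-35)*(-20502)/6 = 1 - 1*119595 = 1 - 119595 = -119594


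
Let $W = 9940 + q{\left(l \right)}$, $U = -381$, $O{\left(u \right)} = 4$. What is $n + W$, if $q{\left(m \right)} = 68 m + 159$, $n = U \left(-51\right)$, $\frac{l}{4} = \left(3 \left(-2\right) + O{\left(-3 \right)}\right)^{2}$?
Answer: $30618$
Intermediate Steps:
$l = 16$ ($l = 4 \left(3 \left(-2\right) + 4\right)^{2} = 4 \left(-6 + 4\right)^{2} = 4 \left(-2\right)^{2} = 4 \cdot 4 = 16$)
$n = 19431$ ($n = \left(-381\right) \left(-51\right) = 19431$)
$q{\left(m \right)} = 159 + 68 m$
$W = 11187$ ($W = 9940 + \left(159 + 68 \cdot 16\right) = 9940 + \left(159 + 1088\right) = 9940 + 1247 = 11187$)
$n + W = 19431 + 11187 = 30618$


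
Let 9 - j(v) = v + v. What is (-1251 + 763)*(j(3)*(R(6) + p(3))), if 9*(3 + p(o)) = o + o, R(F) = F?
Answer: -5368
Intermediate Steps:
p(o) = -3 + 2*o/9 (p(o) = -3 + (o + o)/9 = -3 + (2*o)/9 = -3 + 2*o/9)
j(v) = 9 - 2*v (j(v) = 9 - (v + v) = 9 - 2*v)
(-1251 + 763)*(j(3)*(R(6) + p(3))) = (-1251 + 763)*((9 - 2*3)*(6 + (-3 + (2/9)*3))) = -488*(9 - 6)*(6 + (-3 + ⅔)) = -1464*(6 - 7/3) = -1464*11/3 = -488*11 = -5368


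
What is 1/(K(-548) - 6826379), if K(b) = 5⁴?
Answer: -1/6825754 ≈ -1.4650e-7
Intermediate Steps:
K(b) = 625
1/(K(-548) - 6826379) = 1/(625 - 6826379) = 1/(-6825754) = -1/6825754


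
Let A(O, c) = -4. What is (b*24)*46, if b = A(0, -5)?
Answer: -4416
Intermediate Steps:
b = -4
(b*24)*46 = -4*24*46 = -96*46 = -4416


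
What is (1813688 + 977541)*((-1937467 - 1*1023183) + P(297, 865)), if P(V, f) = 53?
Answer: -8263704203713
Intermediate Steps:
(1813688 + 977541)*((-1937467 - 1*1023183) + P(297, 865)) = (1813688 + 977541)*((-1937467 - 1*1023183) + 53) = 2791229*((-1937467 - 1023183) + 53) = 2791229*(-2960650 + 53) = 2791229*(-2960597) = -8263704203713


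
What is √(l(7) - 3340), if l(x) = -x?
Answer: I*√3347 ≈ 57.853*I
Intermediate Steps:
√(l(7) - 3340) = √(-1*7 - 3340) = √(-7 - 3340) = √(-3347) = I*√3347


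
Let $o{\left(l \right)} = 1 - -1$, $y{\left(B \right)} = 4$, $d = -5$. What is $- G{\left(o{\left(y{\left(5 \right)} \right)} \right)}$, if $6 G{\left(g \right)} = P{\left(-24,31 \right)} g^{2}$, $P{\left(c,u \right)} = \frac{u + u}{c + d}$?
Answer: $\frac{124}{87} \approx 1.4253$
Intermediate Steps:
$P{\left(c,u \right)} = \frac{2 u}{-5 + c}$ ($P{\left(c,u \right)} = \frac{u + u}{c - 5} = \frac{2 u}{-5 + c}$)
$o{\left(l \right)} = 2$ ($o{\left(l \right)} = 1 + 1 = 2$)
$G{\left(g \right)} = - \frac{31 g^{2}}{87}$ ($G{\left(g \right)} = \frac{2 \cdot 31 \frac{1}{-5 - 24} g^{2}}{6} = \frac{2 \cdot 31 \frac{1}{-29} g^{2}}{6} = \frac{2 \cdot 31 \left(- \frac{1}{29}\right) g^{2}}{6} = \frac{\left(- \frac{62}{29}\right) g^{2}}{6} = - \frac{31 g^{2}}{87}$)
$- G{\left(o{\left(y{\left(5 \right)} \right)} \right)} = - \frac{\left(-31\right) 2^{2}}{87} = - \frac{\left(-31\right) 4}{87} = \left(-1\right) \left(- \frac{124}{87}\right) = \frac{124}{87}$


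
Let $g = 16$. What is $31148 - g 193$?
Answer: $28060$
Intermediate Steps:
$31148 - g 193 = 31148 - 16 \cdot 193 = 31148 - 3088 = 28060$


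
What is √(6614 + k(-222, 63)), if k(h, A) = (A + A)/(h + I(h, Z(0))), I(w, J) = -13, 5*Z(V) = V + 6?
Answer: 2*√91307135/235 ≈ 81.323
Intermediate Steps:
Z(V) = 6/5 + V/5 (Z(V) = (V + 6)/5 = (6 + V)/5 = 6/5 + V/5)
k(h, A) = 2*A/(-13 + h) (k(h, A) = (A + A)/(h - 13) = (2*A)/(-13 + h) = 2*A/(-13 + h))
√(6614 + k(-222, 63)) = √(6614 + 2*63/(-13 - 222)) = √(6614 + 2*63/(-235)) = √(6614 + 2*63*(-1/235)) = √(6614 - 126/235) = √(1554164/235) = 2*√91307135/235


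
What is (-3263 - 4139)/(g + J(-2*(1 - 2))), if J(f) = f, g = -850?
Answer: 3701/424 ≈ 8.7288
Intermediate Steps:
(-3263 - 4139)/(g + J(-2*(1 - 2))) = (-3263 - 4139)/(-850 - 2*(1 - 2)) = -7402/(-850 - 2*(-1)) = -7402/(-850 + 2) = -7402/(-848) = -7402*(-1/848) = 3701/424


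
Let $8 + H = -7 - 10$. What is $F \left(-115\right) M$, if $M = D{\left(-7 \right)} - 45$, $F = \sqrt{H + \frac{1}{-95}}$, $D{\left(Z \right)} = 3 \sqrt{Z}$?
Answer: $\frac{414 \sqrt{43890}}{19} + \frac{6210 i \sqrt{6270}}{19} \approx 4564.9 + 25880.0 i$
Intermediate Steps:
$H = -25$ ($H = -8 - 17 = -25$)
$F = \frac{6 i \sqrt{6270}}{95}$ ($F = \sqrt{-25 + \frac{1}{-95}} = \sqrt{-25 - \frac{1}{95}} = \sqrt{- \frac{2376}{95}} = \frac{6 i \sqrt{6270}}{95} \approx 5.0011 i$)
$M = -45 + 3 i \sqrt{7}$ ($M = 3 \sqrt{-7} - 45 = 3 i \sqrt{7} - 45 = -45 + 3 i \sqrt{7} \approx -45.0 + 7.9373 i$)
$F \left(-115\right) M = \frac{6 i \sqrt{6270}}{95} \left(-115\right) \left(-45 + 3 i \sqrt{7}\right) = - \frac{138 i \sqrt{6270}}{19} \left(-45 + 3 i \sqrt{7}\right) = - \frac{138 i \sqrt{6270} \left(-45 + 3 i \sqrt{7}\right)}{19}$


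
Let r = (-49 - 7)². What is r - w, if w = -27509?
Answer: 30645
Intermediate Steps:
r = 3136 (r = (-56)² = 3136)
r - w = 3136 - 1*(-27509) = 3136 + 27509 = 30645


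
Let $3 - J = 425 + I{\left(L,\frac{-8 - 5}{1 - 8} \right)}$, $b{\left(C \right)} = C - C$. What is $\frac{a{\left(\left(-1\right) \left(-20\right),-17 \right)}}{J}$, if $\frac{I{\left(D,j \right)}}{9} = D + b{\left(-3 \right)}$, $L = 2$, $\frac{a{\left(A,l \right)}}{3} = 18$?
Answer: $- \frac{27}{220} \approx -0.12273$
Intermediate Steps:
$a{\left(A,l \right)} = 54$ ($a{\left(A,l \right)} = 3 \cdot 18 = 54$)
$b{\left(C \right)} = 0$
$I{\left(D,j \right)} = 9 D$ ($I{\left(D,j \right)} = 9 \left(D + 0\right) = 9 D$)
$J = -440$ ($J = 3 - \left(425 + 9 \cdot 2\right) = 3 - \left(425 + 18\right) = 3 - 443 = -440$)
$\frac{a{\left(\left(-1\right) \left(-20\right),-17 \right)}}{J} = \frac{54}{-440} = 54 \left(- \frac{1}{440}\right) = - \frac{27}{220}$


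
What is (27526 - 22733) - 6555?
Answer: -1762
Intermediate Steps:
(27526 - 22733) - 6555 = 4793 - 6555 = -1762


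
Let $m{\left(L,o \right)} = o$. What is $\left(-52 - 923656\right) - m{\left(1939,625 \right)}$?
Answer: $-924333$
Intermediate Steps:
$\left(-52 - 923656\right) - m{\left(1939,625 \right)} = \left(-52 - 923656\right) - 625 = -923708 - 625 = -924333$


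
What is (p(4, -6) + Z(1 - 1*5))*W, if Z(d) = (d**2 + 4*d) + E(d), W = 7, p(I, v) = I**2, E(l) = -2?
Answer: 98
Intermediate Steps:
Z(d) = -2 + d**2 + 4*d (Z(d) = (d**2 + 4*d) - 2 = -2 + d**2 + 4*d)
(p(4, -6) + Z(1 - 1*5))*W = (4**2 + (-2 + (1 - 1*5)**2 + 4*(1 - 1*5)))*7 = (16 + (-2 + (1 - 5)**2 + 4*(1 - 5)))*7 = (16 + (-2 + (-4)**2 + 4*(-4)))*7 = (16 + (-2 + 16 - 16))*7 = (16 - 2)*7 = 14*7 = 98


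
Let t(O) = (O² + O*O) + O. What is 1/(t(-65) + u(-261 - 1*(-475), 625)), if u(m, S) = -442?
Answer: 1/7943 ≈ 0.00012590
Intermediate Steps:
t(O) = O + 2*O² (t(O) = (O² + O²) + O = 2*O² + O = O + 2*O²)
1/(t(-65) + u(-261 - 1*(-475), 625)) = 1/(-65*(1 + 2*(-65)) - 442) = 1/(-65*(1 - 130) - 442) = 1/(-65*(-129) - 442) = 1/(8385 - 442) = 1/7943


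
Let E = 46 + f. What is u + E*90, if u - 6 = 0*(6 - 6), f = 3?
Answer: 4416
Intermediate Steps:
E = 49 (E = 46 + 3 = 49)
u = 6 (u = 6 + 0*(6 - 6) = 6 + 0*0 = 6 + 0 = 6)
u + E*90 = 6 + 49*90 = 6 + 4410 = 4416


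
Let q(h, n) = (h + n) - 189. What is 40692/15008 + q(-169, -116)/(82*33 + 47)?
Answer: 26227821/10329256 ≈ 2.5392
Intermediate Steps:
q(h, n) = -189 + h + n
40692/15008 + q(-169, -116)/(82*33 + 47) = 40692/15008 + (-189 - 169 - 116)/(82*33 + 47) = 40692*(1/15008) - 474/(2706 + 47) = 10173/3752 - 474/2753 = 26227821/10329256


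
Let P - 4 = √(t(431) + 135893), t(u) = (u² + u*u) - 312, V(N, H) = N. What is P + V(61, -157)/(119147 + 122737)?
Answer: 967597/241884 + √507103 ≈ 716.11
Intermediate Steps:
t(u) = -312 + 2*u² (t(u) = (u² + u²) - 312 = 2*u² - 312 = -312 + 2*u²)
P = 4 + √507103 (P = 4 + √((-312 + 2*431²) + 135893) = 4 + √((-312 + 2*185761) + 135893) = 4 + √((-312 + 371522) + 135893) = 4 + √(371210 + 135893) = 4 + √507103 ≈ 716.11)
P + V(61, -157)/(119147 + 122737) = (4 + √507103) + 61/(119147 + 122737) = (4 + √507103) + 61/241884 = 967597/241884 + √507103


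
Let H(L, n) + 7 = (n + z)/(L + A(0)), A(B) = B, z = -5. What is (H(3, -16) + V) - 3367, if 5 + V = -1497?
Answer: -4883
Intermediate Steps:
V = -1502 (V = -5 - 1497 = -1502)
H(L, n) = -7 + (-5 + n)/L (H(L, n) = -7 + (n - 5)/(L + 0) = -7 + (-5 + n)/L)
(H(3, -16) + V) - 3367 = ((-5 - 16 - 7*3)/3 - 1502) - 3367 = ((-5 - 16 - 21)/3 - 1502) - 3367 = ((⅓)*(-42) - 1502) - 3367 = (-14 - 1502) - 3367 = -1516 - 3367 = -4883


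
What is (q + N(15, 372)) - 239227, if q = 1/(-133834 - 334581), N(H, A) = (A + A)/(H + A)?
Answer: -14455303294654/60425535 ≈ -2.3923e+5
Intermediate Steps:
N(H, A) = 2*A/(A + H) (N(H, A) = (2*A)/(A + H) = 2*A/(A + H))
q = -1/468415 (q = 1/(-468415) = -1/468415 ≈ -2.1349e-6)
(q + N(15, 372)) - 239227 = (-1/468415 + 2*372/(372 + 15)) - 239227 = (-1/468415 + 2*372/387) - 239227 = (-1/468415 + 2*372*(1/387)) - 239227 = (-1/468415 + 248/129) - 239227 = 116166791/60425535 - 239227 = -14455303294654/60425535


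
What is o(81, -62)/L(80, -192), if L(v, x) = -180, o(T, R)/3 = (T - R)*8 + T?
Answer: -245/12 ≈ -20.417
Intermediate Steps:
o(T, R) = -24*R + 27*T (o(T, R) = 3*((T - R)*8 + T) = 3*((-8*R + 8*T) + T) = 3*(-8*R + 9*T) = -24*R + 27*T)
o(81, -62)/L(80, -192) = (-24*(-62) + 27*81)/(-180) = (1488 + 2187)*(-1/180) = 3675*(-1/180) = -245/12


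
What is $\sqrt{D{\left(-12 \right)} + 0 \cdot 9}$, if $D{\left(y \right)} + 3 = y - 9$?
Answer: $2 i \sqrt{6} \approx 4.899 i$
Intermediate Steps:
$D{\left(y \right)} = -12 + y$ ($D{\left(y \right)} = -3 + \left(y - 9\right) = -3 + \left(-9 + y\right) = -12 + y$)
$\sqrt{D{\left(-12 \right)} + 0 \cdot 9} = \sqrt{\left(-12 - 12\right) + 0 \cdot 9} = \sqrt{-24 + 0} = \sqrt{-24} = 2 i \sqrt{6}$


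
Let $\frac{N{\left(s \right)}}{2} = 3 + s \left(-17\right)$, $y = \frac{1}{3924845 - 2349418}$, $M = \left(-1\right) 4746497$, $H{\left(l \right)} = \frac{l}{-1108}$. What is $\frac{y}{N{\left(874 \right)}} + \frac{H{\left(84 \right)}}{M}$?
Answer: $\frac{140229982843}{8791356180689675390} \approx 1.5951 \cdot 10^{-8}$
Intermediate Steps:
$H{\left(l \right)} = - \frac{l}{1108}$ ($H{\left(l \right)} = l \left(- \frac{1}{1108}\right) = - \frac{l}{1108}$)
$M = -4746497$
$y = \frac{1}{1575427} \approx 6.3475 \cdot 10^{-7}$
$N{\left(s \right)} = 6 - 34 s$ ($N{\left(s \right)} = 2 \left(3 + s \left(-17\right)\right) = 2 \left(3 - 17 s\right) = 6 - 34 s$)
$\frac{y}{N{\left(874 \right)}} + \frac{H{\left(84 \right)}}{M} = \frac{1}{1575427 \left(6 - 29716\right)} + \frac{\left(- \frac{1}{1108}\right) 84}{-4746497} = \frac{1}{1575427 \left(6 - 29716\right)} - - \frac{3}{187825667} = \frac{1}{1575427 \left(-29710\right)} + \frac{3}{187825667} = \frac{1}{1575427} \left(- \frac{1}{29710}\right) + \frac{3}{187825667} = - \frac{1}{46805936170} + \frac{3}{187825667} = \frac{140229982843}{8791356180689675390}$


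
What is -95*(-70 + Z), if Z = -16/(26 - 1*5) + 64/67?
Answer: 9330710/1407 ≈ 6631.6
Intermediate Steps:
Z = 272/1407 (Z = -16/(26 - 5) + 64*(1/67) = -16/21 + 64/67 = 272/1407 ≈ 0.19332)
-95*(-70 + Z) = -95*(-70 + 272/1407) = -95*(-98218/1407) = 9330710/1407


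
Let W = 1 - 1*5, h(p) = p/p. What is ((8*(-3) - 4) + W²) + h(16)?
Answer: -11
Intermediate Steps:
h(p) = 1
W = -4 (W = 1 - 5 = -4)
((8*(-3) - 4) + W²) + h(16) = ((8*(-3) - 4) + (-4)²) + 1 = ((-24 - 4) + 16) + 1 = (-28 + 16) + 1 = -12 + 1 = -11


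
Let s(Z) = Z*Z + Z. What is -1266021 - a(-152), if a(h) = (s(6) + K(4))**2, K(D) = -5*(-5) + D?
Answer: -1271062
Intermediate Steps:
K(D) = 25 + D
s(Z) = Z + Z**2 (s(Z) = Z**2 + Z = Z + Z**2)
a(h) = 5041 (a(h) = (6*(1 + 6) + (25 + 4))**2 = (6*7 + 29)**2 = (42 + 29)**2 = 71**2 = 5041)
-1266021 - a(-152) = -1266021 - 1*5041 = -1266021 - 5041 = -1271062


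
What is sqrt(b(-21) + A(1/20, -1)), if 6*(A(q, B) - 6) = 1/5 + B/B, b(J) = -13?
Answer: I*sqrt(170)/5 ≈ 2.6077*I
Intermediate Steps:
A(q, B) = 31/5 (A(q, B) = 6 + (1/5 + B/B)/6 = 6 + (1*(1/5) + 1)/6 = 6 + (1/5 + 1)/6 = 6 + (1/6)*(6/5) = 6 + 1/5 = 31/5)
sqrt(b(-21) + A(1/20, -1)) = sqrt(-13 + 31/5) = sqrt(-34/5) = I*sqrt(170)/5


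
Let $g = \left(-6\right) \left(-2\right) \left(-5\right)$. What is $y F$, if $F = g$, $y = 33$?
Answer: $-1980$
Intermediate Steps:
$g = -60$ ($g = 12 \left(-5\right) = -60$)
$F = -60$
$y F = 33 \left(-60\right) = -1980$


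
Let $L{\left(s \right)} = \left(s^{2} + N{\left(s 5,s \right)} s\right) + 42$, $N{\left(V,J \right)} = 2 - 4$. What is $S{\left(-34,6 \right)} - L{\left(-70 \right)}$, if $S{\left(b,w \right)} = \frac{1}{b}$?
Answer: $- \frac{172789}{34} \approx -5082.0$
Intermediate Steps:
$N{\left(V,J \right)} = -2$ ($N{\left(V,J \right)} = 2 - 4 = -2$)
$L{\left(s \right)} = 42 + s^{2} - 2 s$ ($L{\left(s \right)} = \left(s^{2} - 2 s\right) + 42 = 42 + s^{2} - 2 s$)
$S{\left(-34,6 \right)} - L{\left(-70 \right)} = \frac{1}{-34} - \left(42 + \left(-70\right)^{2} - -140\right) = - \frac{1}{34} - \left(42 + 4900 + 140\right) = - \frac{1}{34} - 5082 = - \frac{172789}{34}$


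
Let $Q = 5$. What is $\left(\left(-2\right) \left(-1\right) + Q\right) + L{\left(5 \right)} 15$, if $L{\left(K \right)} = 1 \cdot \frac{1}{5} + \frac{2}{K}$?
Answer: $16$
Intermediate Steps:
$L{\left(K \right)} = \frac{1}{5} + \frac{2}{K}$ ($L{\left(K \right)} = 1 \cdot \frac{1}{5} + \frac{2}{K} = \frac{1}{5} + \frac{2}{K}$)
$\left(\left(-2\right) \left(-1\right) + Q\right) + L{\left(5 \right)} 15 = \left(\left(-2\right) \left(-1\right) + 5\right) + \frac{10 + 5}{5 \cdot 5} \cdot 15 = \left(2 + 5\right) + \frac{1}{5} \cdot \frac{1}{5} \cdot 15 \cdot 15 = 7 + \frac{3}{5} \cdot 15 = 7 + 9 = 16$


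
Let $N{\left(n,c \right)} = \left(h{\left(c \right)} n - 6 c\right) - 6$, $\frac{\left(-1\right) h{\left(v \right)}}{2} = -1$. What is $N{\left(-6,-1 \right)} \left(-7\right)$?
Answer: $84$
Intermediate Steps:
$h{\left(v \right)} = 2$ ($h{\left(v \right)} = \left(-2\right) \left(-1\right) = 2$)
$N{\left(n,c \right)} = -6 - 6 c + 2 n$ ($N{\left(n,c \right)} = \left(2 n - 6 c\right) - 6 = \left(- 6 c + 2 n\right) - 6 = -6 - 6 c + 2 n$)
$N{\left(-6,-1 \right)} \left(-7\right) = \left(-6 - -6 + 2 \left(-6\right)\right) \left(-7\right) = \left(-6 + 6 - 12\right) \left(-7\right) = \left(-12\right) \left(-7\right) = 84$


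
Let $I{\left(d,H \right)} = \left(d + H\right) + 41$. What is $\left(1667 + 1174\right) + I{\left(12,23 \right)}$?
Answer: $2917$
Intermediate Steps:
$I{\left(d,H \right)} = 41 + H + d$ ($I{\left(d,H \right)} = \left(H + d\right) + 41 = 41 + H + d$)
$\left(1667 + 1174\right) + I{\left(12,23 \right)} = \left(1667 + 1174\right) + \left(41 + 23 + 12\right) = 2841 + 76 = 2917$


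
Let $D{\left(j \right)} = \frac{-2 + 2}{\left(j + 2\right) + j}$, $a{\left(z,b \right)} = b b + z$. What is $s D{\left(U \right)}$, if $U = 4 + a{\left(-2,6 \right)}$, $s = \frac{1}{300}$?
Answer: $0$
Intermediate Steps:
$a{\left(z,b \right)} = z + b^{2}$ ($a{\left(z,b \right)} = b^{2} + z = z + b^{2}$)
$s = \frac{1}{300} \approx 0.0033333$
$U = 38$ ($U = 4 - \left(2 - 6^{2}\right) = 4 + \left(-2 + 36\right) = 4 + 34 = 38$)
$D{\left(j \right)} = 0$ ($D{\left(j \right)} = \frac{0}{\left(2 + j\right) + j} = \frac{0}{2 + 2 j} = 0$)
$s D{\left(U \right)} = \frac{1}{300} \cdot 0 = 0$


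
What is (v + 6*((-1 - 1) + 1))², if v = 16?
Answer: 100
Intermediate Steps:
(v + 6*((-1 - 1) + 1))² = (16 + 6*((-1 - 1) + 1))² = (16 + 6*(-2 + 1))² = (16 + 6*(-1))² = (16 - 6)² = 10² = 100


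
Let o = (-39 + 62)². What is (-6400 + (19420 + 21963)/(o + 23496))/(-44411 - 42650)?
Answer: 11824509/160895425 ≈ 0.073492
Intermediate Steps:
o = 529 (o = 23² = 529)
(-6400 + (19420 + 21963)/(o + 23496))/(-44411 - 42650) = (-6400 + (19420 + 21963)/(529 + 23496))/(-44411 - 42650) = (-6400 + 41383/24025)/(-87061) = (-6400 + 41383*(1/24025))*(-1/87061) = (-6400 + 41383/24025)*(-1/87061) = -153718617/24025*(-1/87061) = 11824509/160895425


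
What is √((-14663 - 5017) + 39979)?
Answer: √20299 ≈ 142.47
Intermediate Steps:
√((-14663 - 5017) + 39979) = √(-19680 + 39979) = √20299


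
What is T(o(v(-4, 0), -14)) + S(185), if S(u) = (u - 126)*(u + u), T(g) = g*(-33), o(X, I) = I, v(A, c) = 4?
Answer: 22292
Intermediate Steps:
T(g) = -33*g
S(u) = 2*u*(-126 + u) (S(u) = (-126 + u)*(2*u) = 2*u*(-126 + u))
T(o(v(-4, 0), -14)) + S(185) = -33*(-14) + 2*185*(-126 + 185) = 462 + 2*185*59 = 462 + 21830 = 22292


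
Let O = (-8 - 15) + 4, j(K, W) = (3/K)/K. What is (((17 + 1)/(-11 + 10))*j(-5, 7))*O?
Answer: 1026/25 ≈ 41.040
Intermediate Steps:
j(K, W) = 3/K²
O = -19 (O = -23 + 4 = -19)
(((17 + 1)/(-11 + 10))*j(-5, 7))*O = (((17 + 1)/(-11 + 10))*(3/(-5)²))*(-19) = ((18/(-1))*(3*(1/25)))*(-19) = ((18*(-1))*(3/25))*(-19) = -18*3/25*(-19) = -54/25*(-19) = 1026/25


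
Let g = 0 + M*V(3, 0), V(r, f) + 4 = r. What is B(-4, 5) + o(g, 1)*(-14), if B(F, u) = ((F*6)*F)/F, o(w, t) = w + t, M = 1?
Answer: -24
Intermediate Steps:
V(r, f) = -4 + r
g = -1 (g = 0 + 1*(-4 + 3) = 0 + 1*(-1) = 0 - 1 = -1)
o(w, t) = t + w
B(F, u) = 6*F (B(F, u) = ((6*F)*F)/F = (6*F**2)/F = 6*F)
B(-4, 5) + o(g, 1)*(-14) = 6*(-4) + (1 - 1)*(-14) = -24 + 0*(-14) = -24 + 0 = -24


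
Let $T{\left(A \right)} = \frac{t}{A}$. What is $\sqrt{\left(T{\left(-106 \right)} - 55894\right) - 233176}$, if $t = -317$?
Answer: $\frac{3 i \sqrt{360884102}}{106} \approx 537.65 i$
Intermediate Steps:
$T{\left(A \right)} = - \frac{317}{A}$
$\sqrt{\left(T{\left(-106 \right)} - 55894\right) - 233176} = \sqrt{\left(- \frac{317}{-106} - 55894\right) - 233176} = \sqrt{\left(\left(-317\right) \left(- \frac{1}{106}\right) - 55894\right) - 233176} = \sqrt{\left(\frac{317}{106} - 55894\right) - 233176} = \sqrt{- \frac{5924447}{106} - 233176} = \sqrt{- \frac{30641103}{106}} = \frac{3 i \sqrt{360884102}}{106}$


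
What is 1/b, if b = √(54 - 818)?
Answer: -I*√191/382 ≈ -0.036179*I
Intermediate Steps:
b = 2*I*√191 (b = √(-764) = 2*I*√191 ≈ 27.641*I)
1/b = 1/(2*I*√191) = -I*√191/382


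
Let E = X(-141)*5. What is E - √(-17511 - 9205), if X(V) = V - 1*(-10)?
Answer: -655 - 2*I*√6679 ≈ -655.0 - 163.45*I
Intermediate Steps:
X(V) = 10 + V (X(V) = V + 10 = 10 + V)
E = -655 (E = (10 - 141)*5 = -131*5 = -655)
E - √(-17511 - 9205) = -655 - √(-17511 - 9205) = -655 - √(-26716) = -655 - 2*I*√6679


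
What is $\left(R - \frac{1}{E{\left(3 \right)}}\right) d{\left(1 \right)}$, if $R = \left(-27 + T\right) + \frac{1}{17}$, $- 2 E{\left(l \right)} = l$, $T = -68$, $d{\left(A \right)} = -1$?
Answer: $\frac{4808}{51} \approx 94.275$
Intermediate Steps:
$E{\left(l \right)} = - \frac{l}{2}$
$R = - \frac{1614}{17}$ ($R = \left(-27 - 68\right) + \frac{1}{17} = -95 + \frac{1}{17} = - \frac{1614}{17} \approx -94.941$)
$\left(R - \frac{1}{E{\left(3 \right)}}\right) d{\left(1 \right)} = \left(- \frac{1614}{17} - \frac{1}{\left(- \frac{1}{2}\right) 3}\right) \left(-1\right) = \left(- \frac{1614}{17} - \frac{1}{- \frac{3}{2}}\right) \left(-1\right) = \left(- \frac{1614}{17} - - \frac{2}{3}\right) \left(-1\right) = \left(- \frac{1614}{17} + \frac{2}{3}\right) \left(-1\right) = \left(- \frac{4808}{51}\right) \left(-1\right) = \frac{4808}{51}$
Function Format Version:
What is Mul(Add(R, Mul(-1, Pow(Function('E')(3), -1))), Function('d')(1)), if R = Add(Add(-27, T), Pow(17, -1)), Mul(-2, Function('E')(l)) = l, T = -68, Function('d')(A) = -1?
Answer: Rational(4808, 51) ≈ 94.275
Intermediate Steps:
Function('E')(l) = Mul(Rational(-1, 2), l)
R = Rational(-1614, 17) (R = Add(Add(-27, -68), Pow(17, -1)) = Add(-95, Rational(1, 17)) = Rational(-1614, 17) ≈ -94.941)
Mul(Add(R, Mul(-1, Pow(Function('E')(3), -1))), Function('d')(1)) = Mul(Add(Rational(-1614, 17), Mul(-1, Pow(Mul(Rational(-1, 2), 3), -1))), -1) = Mul(Add(Rational(-1614, 17), Mul(-1, Pow(Rational(-3, 2), -1))), -1) = Mul(Add(Rational(-1614, 17), Mul(-1, Rational(-2, 3))), -1) = Mul(Add(Rational(-1614, 17), Rational(2, 3)), -1) = Mul(Rational(-4808, 51), -1) = Rational(4808, 51)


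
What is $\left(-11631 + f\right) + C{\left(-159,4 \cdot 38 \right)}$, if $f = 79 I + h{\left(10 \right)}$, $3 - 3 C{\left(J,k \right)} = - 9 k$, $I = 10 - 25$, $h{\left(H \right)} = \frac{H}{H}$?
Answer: $-12358$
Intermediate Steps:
$h{\left(H \right)} = 1$
$I = -15$ ($I = 10 - 25 = -15$)
$C{\left(J,k \right)} = 1 + 3 k$ ($C{\left(J,k \right)} = 1 - \frac{\left(-9\right) k}{3} = 1 + 3 k$)
$f = -1184$ ($f = 79 \left(-15\right) + 1 = -1185 + 1 = -1184$)
$\left(-11631 + f\right) + C{\left(-159,4 \cdot 38 \right)} = \left(-11631 - 1184\right) + \left(1 + 3 \cdot 4 \cdot 38\right) = -12815 + \left(1 + 3 \cdot 152\right) = -12815 + \left(1 + 456\right) = -12815 + 457 = -12358$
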